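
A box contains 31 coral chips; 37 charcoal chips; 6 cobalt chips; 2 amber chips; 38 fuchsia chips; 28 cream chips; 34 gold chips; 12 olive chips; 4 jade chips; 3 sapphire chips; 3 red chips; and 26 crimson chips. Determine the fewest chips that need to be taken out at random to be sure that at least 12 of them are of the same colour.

96

An adversary could hand out at most 11 chips per colour (5 colours run out sooner): 11 + 11 + 6 + 2 + 11 + 11 + 11 + 11 + 4 + 3 + 3 + 11 = 95 chips and still no colour has 12.
By the pigeonhole principle, one more chip lands in a colour already at 11, so 96 draws are enough and 95 are not.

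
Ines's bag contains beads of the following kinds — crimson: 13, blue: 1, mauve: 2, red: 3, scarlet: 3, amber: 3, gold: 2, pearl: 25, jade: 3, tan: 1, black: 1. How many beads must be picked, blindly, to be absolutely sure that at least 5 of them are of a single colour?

28

An adversary could hand out at most 4 beads per colour (9 colours run out sooner): 4 + 1 + 2 + 3 + 3 + 3 + 2 + 4 + 3 + 1 + 1 = 27 beads and still no colour has 5.
One more bead lands in a colour already at 4, so 28 draws are enough and 27 are not.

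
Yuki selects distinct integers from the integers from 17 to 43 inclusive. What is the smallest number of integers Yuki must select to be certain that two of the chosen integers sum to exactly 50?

20

A set avoiding the sum 50 can contain at most one of each pair {x, 50−x}, plus the 11 elements whose complement lies outside the range or equal to its own complement.
The integers 25, …, 43 (19 of them) are such a set: any two sum to at least 25+26 = 51 > 50.
By pigeonhole, any 20th integer completes one of the 8 pairs, so 20 choices force a sum of 50.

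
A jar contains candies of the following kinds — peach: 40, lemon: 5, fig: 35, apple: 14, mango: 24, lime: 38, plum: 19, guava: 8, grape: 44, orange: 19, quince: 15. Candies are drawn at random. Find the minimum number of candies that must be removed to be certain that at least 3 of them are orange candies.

In the worst case for collecting orange candies, every non-orange candy comes out first.
There are 40 + 5 + 35 + 14 + 24 + 38 + 19 + 8 + 44 + 15 = 242 non-orange candies altogether.
After those, each further candy must be orange, so 242 + 3 = 245 draws guarantee 3 orange candies.

245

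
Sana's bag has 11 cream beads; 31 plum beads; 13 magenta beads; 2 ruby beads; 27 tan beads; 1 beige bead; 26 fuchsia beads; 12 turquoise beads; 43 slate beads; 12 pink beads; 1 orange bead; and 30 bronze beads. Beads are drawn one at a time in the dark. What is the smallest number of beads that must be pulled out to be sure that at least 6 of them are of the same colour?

50

By the pigeonhole principle, put each drawn bead into a box by colour. The largest draw with every box below 6 takes min(count, 5) from each colour; colours with fewer than 5 contribute all they have.
Σ min(cᵢ, 5) = 5 + 5 + 5 + 2 + 5 + 1 + 5 + 5 + 5 + 5 + 1 + 5 = 49.
Draw number 49 + 1 = 50 must push one box to 6.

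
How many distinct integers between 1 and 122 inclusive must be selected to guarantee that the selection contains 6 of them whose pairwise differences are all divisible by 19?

96

Integers whose pairwise differences are multiples of 19 are exactly those sharing a remainder mod 19. By the pigeonhole principle, the 19 residue classes mod 19 are the pigeonholes.
With 95 integers one could put 5 in each residue class and have no class reach 6.
The 96th integer pushes some class to 6, so 19·5 + 1 = 96.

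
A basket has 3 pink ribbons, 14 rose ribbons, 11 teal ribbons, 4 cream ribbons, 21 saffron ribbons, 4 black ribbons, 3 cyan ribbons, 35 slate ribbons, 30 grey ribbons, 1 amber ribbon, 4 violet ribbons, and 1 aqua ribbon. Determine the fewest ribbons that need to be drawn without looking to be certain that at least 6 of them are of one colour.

The 12 colours are the holes; the ribbons drawn are the pigeons.
To avoid 6 of any one colour, the worst case takes at most 5 of each colour, or every ribbon of a colour that has fewer than 5.
That gives 3 + 5 + 5 + 4 + 5 + 4 + 3 + 5 + 5 + 1 + 4 + 1 = 45 ribbons with no colour reaching 6.
The next ribbon forces some colour to 6, so 45 + 1 = 46.

46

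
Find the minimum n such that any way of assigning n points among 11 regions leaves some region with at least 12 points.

With 121 points one could put exactly 11 in each of the 11 regions, and no region would reach 12.
One more point must land in a region that already has 11, giving it 12.
So 11 × 11 + 1 = 122 points are required.

122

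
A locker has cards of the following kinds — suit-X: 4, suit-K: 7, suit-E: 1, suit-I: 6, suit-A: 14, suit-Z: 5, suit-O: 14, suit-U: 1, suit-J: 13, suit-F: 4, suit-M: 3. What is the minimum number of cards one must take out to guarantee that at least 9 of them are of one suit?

An adversary could hand out at most 8 cards per suit (8 suits run out sooner): 4 + 7 + 1 + 6 + 8 + 5 + 8 + 1 + 8 + 4 + 3 = 55 cards and still no suit has 9.
One more card lands in a suit already at 8, so 56 draws are enough and 55 are not.

56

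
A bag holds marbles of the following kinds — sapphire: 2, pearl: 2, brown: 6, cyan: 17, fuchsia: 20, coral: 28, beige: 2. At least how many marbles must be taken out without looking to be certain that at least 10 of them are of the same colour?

40

An adversary could hand out at most 9 marbles per colour (4 colours run out sooner): 2 + 2 + 6 + 9 + 9 + 9 + 2 = 39 marbles and still no colour has 10.
One more marble lands in a colour already at 9, so 40 draws are enough and 39 are not.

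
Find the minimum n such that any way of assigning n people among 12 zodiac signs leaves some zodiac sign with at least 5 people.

49

With 48 people one could put exactly 4 in each of the 12 zodiac signs, and no zodiac sign would reach 5.
By the pigeonhole principle, one more person must land in a zodiac sign that already has 4, giving it 5.
So 12 × 4 + 1 = 49 people are required.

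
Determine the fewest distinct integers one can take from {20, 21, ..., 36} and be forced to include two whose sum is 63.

13

Group the elements by complementary pair {x, 63−x}: {27,36}, {28,35}, {29,34}, …, giving 5 two-element pairs and 7 integers whose partner 63−x falls outside [20,36].
Treating each of those 12 groups as a pigeonhole, one can pick one integer per group — 12 integers — with no two summing to 63.
The 13th integer lands in an occupied pair, forcing a sum of 63.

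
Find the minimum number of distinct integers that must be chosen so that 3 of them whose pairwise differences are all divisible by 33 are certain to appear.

Integers whose pairwise differences are multiples of 33 are exactly those sharing a remainder mod 33. The 33 residue classes mod 33 are the pigeonholes.
With 66 integers one could put 2 in each residue class and have no class reach 3.
The 67th integer pushes some class to 3, so 33·2 + 1 = 67.

67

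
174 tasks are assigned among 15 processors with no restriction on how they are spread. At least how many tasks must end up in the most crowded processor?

12

The 15 processors are the holes and the 174 tasks are the pigeons.
If every processor held at most 11 tasks, the total would be at most 15 × 11 = 165, which is less than 174.
So some processor holds at least ⌈174/15⌉ = 12 tasks.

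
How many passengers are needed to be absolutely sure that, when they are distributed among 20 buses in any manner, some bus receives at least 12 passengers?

221

With 220 passengers one could put exactly 11 in each of the 20 buses, and no bus would reach 12.
By the pigeonhole principle, one more passenger must land in a bus that already has 11, giving it 12.
So 20 × 11 + 1 = 221 passengers are required.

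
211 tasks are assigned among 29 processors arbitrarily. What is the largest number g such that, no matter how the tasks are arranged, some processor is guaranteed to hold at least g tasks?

By pigeonhole, the 29 processors are the holes and the 211 tasks are the pigeons.
If every processor held at most 7 tasks, the total would be at most 29 × 7 = 203, which is less than 211.
So some processor holds at least ⌈211/29⌉ = 8 tasks.

8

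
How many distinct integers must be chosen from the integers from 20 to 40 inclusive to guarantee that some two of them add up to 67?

A set avoiding the sum 67 can contain at most one of each pair {x, 67−x}, plus the 7 elements whose complement lies outside the range.
The integers 20, …, 33 (14 of them) are such a set: any two sum to at least 20+21 = 41 and at most 32+33 = 65 < 67.
Any 15th integer completes one of the 7 pairs, so 15 choices force a sum of 67.

15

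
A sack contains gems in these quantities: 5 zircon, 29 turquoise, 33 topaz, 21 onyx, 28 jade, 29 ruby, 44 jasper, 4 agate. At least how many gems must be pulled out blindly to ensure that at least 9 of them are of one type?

58

Put each drawn gem into a box by type. The largest draw with every box below 9 takes min(count, 8) from each type; types with fewer than 8 contribute all they have.
Σ min(cᵢ, 8) = 5 + 8 + 8 + 8 + 8 + 8 + 8 + 4 = 57.
Draw number 57 + 1 = 58 must push one box to 9.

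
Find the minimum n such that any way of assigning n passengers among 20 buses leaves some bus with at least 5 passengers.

81

With 80 passengers one could put exactly 4 in each of the 20 buses, and no bus would reach 5.
By the pigeonhole principle, one more passenger must land in a bus that already has 4, giving it 5.
So 20 × 4 + 1 = 81 passengers are required.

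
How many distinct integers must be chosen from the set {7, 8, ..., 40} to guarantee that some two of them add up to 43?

20

Group the elements by complementary pair {x, 43−x}: {7,36}, {8,35}, {9,34}, …, giving 15 two-element pairs and 4 integers whose partner 43−x falls outside [7,40].
Treating each of those 19 groups as a pigeonhole, one can pick one integer per group — 19 integers — with no two summing to 43.
The 20th integer lands in an occupied pair, forcing a sum of 43.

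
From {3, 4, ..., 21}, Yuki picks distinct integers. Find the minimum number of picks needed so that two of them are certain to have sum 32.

A set avoiding the sum 32 can contain at most one of each pair {x, 32−x}, plus the 9 elements whose complement lies outside the range or equal to its own complement.
The integers 3, …, 16 (14 of them) are such a set: any two sum to at least 3+4 = 7 and at most 15+16 = 31 < 32.
Any 15th integer completes one of the 5 pairs, so 15 choices force a sum of 32.

15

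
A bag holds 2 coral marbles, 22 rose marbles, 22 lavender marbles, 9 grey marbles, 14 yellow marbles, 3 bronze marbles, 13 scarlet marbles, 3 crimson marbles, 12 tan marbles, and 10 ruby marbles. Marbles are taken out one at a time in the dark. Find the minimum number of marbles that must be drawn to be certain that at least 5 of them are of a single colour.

An adversary could hand out at most 4 marbles per colour (coral, bronze, crimson run out sooner): 2 + 4 + 4 + 4 + 4 + 3 + 4 + 3 + 4 + 4 = 36 marbles and still no colour has 5.
One more marble lands in a colour already at 4, so 37 draws are enough and 36 are not.

37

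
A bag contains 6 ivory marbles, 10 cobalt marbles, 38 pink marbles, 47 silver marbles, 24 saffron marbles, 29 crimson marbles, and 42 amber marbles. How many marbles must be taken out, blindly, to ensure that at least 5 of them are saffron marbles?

In the worst case for collecting saffron marbles, every non-saffron marble comes out first.
There are 6 + 10 + 38 + 47 + 29 + 42 = 172 non-saffron marbles altogether.
After those, each further marble must be saffron, so 172 + 5 = 177 draws guarantee 5 saffron marbles.

177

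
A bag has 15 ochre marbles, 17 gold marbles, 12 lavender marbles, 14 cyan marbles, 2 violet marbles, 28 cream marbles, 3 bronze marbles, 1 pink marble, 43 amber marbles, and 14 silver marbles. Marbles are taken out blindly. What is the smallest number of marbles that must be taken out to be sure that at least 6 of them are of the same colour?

The 10 colours are the holes; the marbles drawn are the pigeons.
To avoid 6 of any one colour, the worst case takes at most 5 of each colour, or every marble of a colour that has fewer than 5.
That gives 5 + 5 + 5 + 5 + 2 + 5 + 3 + 1 + 5 + 5 = 41 marbles with no colour reaching 6.
The next marble forces some colour to 6, so 41 + 1 = 42.

42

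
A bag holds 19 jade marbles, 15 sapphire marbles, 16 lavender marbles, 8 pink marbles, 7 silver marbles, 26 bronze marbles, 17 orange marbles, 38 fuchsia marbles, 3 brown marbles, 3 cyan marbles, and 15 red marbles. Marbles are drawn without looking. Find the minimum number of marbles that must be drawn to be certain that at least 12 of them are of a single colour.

99

Pigeonhole: the 11 colours are the holes; the marbles drawn are the pigeons.
To avoid 12 of any one colour, the worst case takes at most 11 of each colour, or every marble of a colour that has fewer than 11.
That gives 11 + 11 + 11 + 8 + 7 + 11 + 11 + 11 + 3 + 3 + 11 = 98 marbles with no colour reaching 12.
The next marble forces some colour to 12, so 98 + 1 = 99.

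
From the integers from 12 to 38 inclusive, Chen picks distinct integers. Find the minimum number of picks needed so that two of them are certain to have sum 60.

A set avoiding the sum 60 can contain at most one of each pair {x, 60−x}, plus the 11 elements whose complement lies outside the range or equal to its own complement.
The integers 12, …, 30 (19 of them) are such a set: any two sum to at least 12+13 = 25 and at most 29+30 = 59 < 60.
Any 20th integer completes one of the 8 pairs, so 20 choices force a sum of 60.

20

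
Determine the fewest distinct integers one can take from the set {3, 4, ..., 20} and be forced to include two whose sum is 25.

11

A set avoiding the sum 25 can contain at most one of each pair {x, 25−x}, plus the 2 elements whose complement lies outside the range.
The integers 3, …, 12 (10 of them) are such a set: any two sum to at least 3+4 = 7 and at most 11+12 = 23 < 25.
Any 11th integer completes one of the 8 pairs, so 11 choices force a sum of 25.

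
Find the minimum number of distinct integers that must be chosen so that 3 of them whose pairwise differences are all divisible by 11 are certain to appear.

23

Integers whose pairwise differences are multiples of 11 are exactly those sharing a remainder mod 11. Pigeonhole: the 11 residue classes mod 11 are the pigeonholes.
With 22 integers one could put 2 in each residue class and have no class reach 3.
The 23rd integer pushes some class to 3, so 11·2 + 1 = 23.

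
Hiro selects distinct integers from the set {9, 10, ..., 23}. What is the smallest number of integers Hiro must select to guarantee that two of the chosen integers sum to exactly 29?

Group the elements by complementary pair {x, 29−x}: {9,20}, {10,19}, {11,18}, …, giving 6 two-element pairs and 3 integers whose partner 29−x falls outside [9,23].
By the pigeonhole principle, treating each of those 9 groups as a pigeonhole, one can pick one integer per group — 9 integers — with no two summing to 29.
The 10th integer lands in an occupied pair, forcing a sum of 29.

10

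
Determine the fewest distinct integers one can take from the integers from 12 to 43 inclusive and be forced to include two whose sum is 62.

21

A set avoiding the sum 62 can contain at most one of each pair {x, 62−x}, plus the 8 elements whose complement lies outside the range or equal to its own complement.
The integers 12, …, 31 (20 of them) are such a set: any two sum to at least 12+13 = 25 and at most 30+31 = 61 < 62.
By the pigeonhole principle, any 21st integer completes one of the 12 pairs, so 21 choices force a sum of 62.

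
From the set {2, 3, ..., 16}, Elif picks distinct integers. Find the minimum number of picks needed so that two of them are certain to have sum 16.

10

A set avoiding the sum 16 can contain at most one of each pair {x, 16−x}, plus the 3 elements whose complement lies outside the range or equal to its own complement.
The integers 8, …, 16 (9 of them) are such a set: any two sum to at least 8+9 = 17 > 16.
Pigeonhole: any 10th integer completes one of the 6 pairs, so 10 choices force a sum of 16.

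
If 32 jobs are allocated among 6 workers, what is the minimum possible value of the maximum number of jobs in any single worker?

6

The 6 workers are the holes and the 32 jobs are the pigeons.
If every worker held at most 5 jobs, the total would be at most 6 × 5 = 30, which is less than 32.
So some worker holds at least ⌈32/6⌉ = 6 jobs.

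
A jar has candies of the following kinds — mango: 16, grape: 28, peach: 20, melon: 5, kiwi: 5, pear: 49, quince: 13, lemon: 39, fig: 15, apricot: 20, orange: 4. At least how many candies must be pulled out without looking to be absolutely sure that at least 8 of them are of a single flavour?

An adversary could hand out at most 7 candies per flavour (melon, kiwi, orange run out sooner): 7 + 7 + 7 + 5 + 5 + 7 + 7 + 7 + 7 + 7 + 4 = 70 candies and still no flavour has 8.
One more candy lands in a flavour already at 7, so 71 draws are enough and 70 are not.

71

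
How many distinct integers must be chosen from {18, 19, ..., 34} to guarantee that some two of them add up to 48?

12

Group the elements by complementary pair {x, 48−x}: {18,30}, {19,29}, {20,28}, …, giving 6 two-element pairs, the single value 24 (it cannot pair with itself since the integers are distinct), and 4 integers whose partner 48−x falls outside [18,34].
Treating each of those 11 groups as a pigeonhole, one can pick one integer per group — 11 integers — with no two summing to 48.
The 12th integer lands in an occupied pair, forcing a sum of 48.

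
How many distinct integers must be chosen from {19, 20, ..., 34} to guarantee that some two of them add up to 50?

11

Group the elements by complementary pair {x, 50−x}: {19,31}, {20,30}, {21,29}, …, giving 6 two-element pairs, the single value 25 (it cannot pair with itself since the integers are distinct), and 3 integers whose partner 50−x falls outside [19,34].
Treating each of those 10 groups as a pigeonhole, one can pick one integer per group — 10 integers — with no two summing to 50.
The 11th integer lands in an occupied pair, forcing a sum of 50.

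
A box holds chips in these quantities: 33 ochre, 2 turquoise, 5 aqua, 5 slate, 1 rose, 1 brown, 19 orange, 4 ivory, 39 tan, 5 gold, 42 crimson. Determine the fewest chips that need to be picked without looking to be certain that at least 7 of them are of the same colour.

By pigeonhole, the 11 colours are the holes; the chips drawn are the pigeons.
To avoid 7 of any one colour, the worst case takes at most 6 of each colour, or every chip of a colour that has fewer than 6.
That gives 6 + 2 + 5 + 5 + 1 + 1 + 6 + 4 + 6 + 5 + 6 = 47 chips with no colour reaching 7.
The next chip forces some colour to 7, so 47 + 1 = 48.

48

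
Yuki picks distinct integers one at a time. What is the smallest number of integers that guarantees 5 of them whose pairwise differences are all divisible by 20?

Integers whose pairwise differences are multiples of 20 are exactly those sharing a remainder mod 20. The 20 residue classes mod 20 are the pigeonholes.
With 80 integers one could put 4 in each residue class and have no class reach 5.
The 81st integer pushes some class to 5, so 20·4 + 1 = 81.

81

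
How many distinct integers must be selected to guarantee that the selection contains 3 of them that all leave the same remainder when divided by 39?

79

By the pigeonhole principle, the 39 residue classes mod 39 are the pigeonholes.
With 78 integers one could put 2 in each residue class and have no class reach 3.
The 79th integer pushes some class to 3, so 39·2 + 1 = 79.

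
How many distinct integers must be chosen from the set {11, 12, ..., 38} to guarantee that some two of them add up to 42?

Group the elements by complementary pair {x, 42−x}: {11,31}, {12,30}, {13,29}, …, giving 10 two-element pairs, the single value 21 (it cannot pair with itself since the integers are distinct), and 7 integers whose partner 42−x falls outside [11,38].
Treating each of those 18 groups as a pigeonhole, one can pick one integer per group — 18 integers — with no two summing to 42.
The 19th integer lands in an occupied pair, forcing a sum of 42.

19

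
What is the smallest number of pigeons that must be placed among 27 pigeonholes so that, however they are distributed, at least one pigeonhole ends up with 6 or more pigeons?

136

With 135 pigeons one could put exactly 5 in each of the 27 pigeonholes, and no pigeonhole would reach 6.
By pigeonhole, one more pigeon must land in a pigeonhole that already has 5, giving it 6.
So 27 × 5 + 1 = 136 pigeons are required.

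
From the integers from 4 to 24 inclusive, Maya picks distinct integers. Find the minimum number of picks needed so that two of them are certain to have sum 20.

16

Group the elements by complementary pair {x, 20−x}: {4,16}, {5,15}, {6,14}, …, giving 6 two-element pairs, the single value 10 (it cannot pair with itself since the integers are distinct), and 8 integers whose partner 20−x falls outside [4,24].
Treating each of those 15 groups as a pigeonhole, one can pick one integer per group — 15 integers — with no two summing to 20.
The 16th integer lands in an occupied pair, forcing a sum of 20.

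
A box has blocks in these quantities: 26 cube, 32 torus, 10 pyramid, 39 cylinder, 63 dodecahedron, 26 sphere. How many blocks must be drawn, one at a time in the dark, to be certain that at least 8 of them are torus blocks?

172

In the worst case for collecting torus blocks, every non-torus block comes out first.
There are 26 + 10 + 39 + 63 + 26 = 164 non-torus blocks altogether.
After those, each further block must be torus, so 164 + 8 = 172 draws guarantee 8 torus blocks.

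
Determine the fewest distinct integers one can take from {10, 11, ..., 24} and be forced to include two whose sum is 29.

Two chosen integers sum to 29 exactly when both halves of some pair {x, 29−x} with 10 ≤ x ≤ 29−x ≤ 19 are chosen — 5 such pairs.
The remaining 5 elements (those with no distinct partner in range) can never complete a 29-sum, so the worst case takes all of them and one from each pair: 5 + 5 = 10.
By the pigeonhole principle, the 11th integer has to be the second member of some pair, so 10 + 1 = 11.

11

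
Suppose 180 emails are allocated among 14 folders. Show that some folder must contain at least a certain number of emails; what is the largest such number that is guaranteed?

By pigeonhole, the 14 folders are the holes and the 180 emails are the pigeons.
If every folder held at most 12 emails, the total would be at most 14 × 12 = 168, which is less than 180.
So some folder holds at least ⌈180/14⌉ = 13 emails.

13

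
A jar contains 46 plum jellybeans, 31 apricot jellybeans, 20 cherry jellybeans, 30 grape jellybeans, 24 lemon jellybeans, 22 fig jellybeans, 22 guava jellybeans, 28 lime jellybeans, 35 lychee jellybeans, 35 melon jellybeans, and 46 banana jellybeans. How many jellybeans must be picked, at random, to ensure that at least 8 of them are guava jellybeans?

In the worst case for collecting guava jellybeans, every non-guava jellybean comes out first.
There are 46 + 31 + 20 + 30 + 24 + 22 + 28 + 35 + 35 + 46 = 317 non-guava jellybeans altogether.
After those, each further jellybean must be guava, so 317 + 8 = 325 draws guarantee 8 guava jellybeans.

325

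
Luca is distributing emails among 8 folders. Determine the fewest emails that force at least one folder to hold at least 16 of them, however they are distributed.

121

With 120 emails one could put exactly 15 in each of the 8 folders, and no folder would reach 16.
By pigeonhole, one more email must land in a folder that already has 15, giving it 16.
So 8 × 15 + 1 = 121 emails are required.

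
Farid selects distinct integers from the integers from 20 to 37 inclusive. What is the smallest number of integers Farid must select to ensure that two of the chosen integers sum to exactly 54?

12

A set avoiding the sum 54 can contain at most one of each pair {x, 54−x}, plus the 4 elements whose complement lies outside the range or equal to its own complement.
The integers 27, …, 37 (11 of them) are such a set: any two sum to at least 27+28 = 55 > 54.
Any 12th integer completes one of the 7 pairs, so 12 choices force a sum of 54.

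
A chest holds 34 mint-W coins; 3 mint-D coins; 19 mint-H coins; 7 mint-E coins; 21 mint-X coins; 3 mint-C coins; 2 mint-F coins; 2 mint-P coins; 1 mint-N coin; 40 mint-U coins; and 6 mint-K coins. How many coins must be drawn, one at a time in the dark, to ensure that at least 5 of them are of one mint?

By pigeonhole, put each drawn coin into a box by mint. The largest draw with every box below 5 takes min(count, 4) from each mint; mints with fewer than 4 contribute all they have.
Σ min(cᵢ, 4) = 4 + 3 + 4 + 4 + 4 + 3 + 2 + 2 + 1 + 4 + 4 = 35.
Draw number 35 + 1 = 36 must push one box to 5.

36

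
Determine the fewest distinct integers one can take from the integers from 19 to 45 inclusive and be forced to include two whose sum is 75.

A set avoiding the sum 75 can contain at most one of each pair {x, 75−x}, plus the 11 elements whose complement lies outside the range.
The integers 19, …, 37 (19 of them) are such a set: any two sum to at least 19+20 = 39 and at most 36+37 = 73 < 75.
By pigeonhole, any 20th integer completes one of the 8 pairs, so 20 choices force a sum of 75.

20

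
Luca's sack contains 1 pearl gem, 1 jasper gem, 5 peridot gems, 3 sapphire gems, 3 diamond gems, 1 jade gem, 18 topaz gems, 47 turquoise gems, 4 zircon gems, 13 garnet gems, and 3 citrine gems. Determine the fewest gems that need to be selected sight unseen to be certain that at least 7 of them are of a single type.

40

Put each drawn gem into a box by type. The largest draw with every box below 7 takes min(count, 6) from each type; types with fewer than 6 contribute all they have.
Σ min(cᵢ, 6) = 1 + 1 + 5 + 3 + 3 + 1 + 6 + 6 + 4 + 6 + 3 = 39.
Draw number 39 + 1 = 40 must push one box to 7.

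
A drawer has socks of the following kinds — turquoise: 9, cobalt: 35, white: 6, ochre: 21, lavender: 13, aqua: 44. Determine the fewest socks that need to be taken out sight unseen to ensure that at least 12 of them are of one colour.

60

By the pigeonhole principle, the 6 colours are the holes; the socks drawn are the pigeons.
To avoid 12 of any one colour, the worst case takes at most 11 of each colour, or every sock of a colour that has fewer than 11.
That gives 9 + 11 + 6 + 11 + 11 + 11 = 59 socks with no colour reaching 12.
The next sock forces some colour to 12, so 59 + 1 = 60.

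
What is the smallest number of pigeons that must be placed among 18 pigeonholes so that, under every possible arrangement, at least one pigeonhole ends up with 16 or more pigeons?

With 270 pigeons one could put exactly 15 in each of the 18 pigeonholes, and no pigeonhole would reach 16.
One more pigeon must land in a pigeonhole that already has 15, giving it 16.
So 18 × 15 + 1 = 271 pigeons are required.

271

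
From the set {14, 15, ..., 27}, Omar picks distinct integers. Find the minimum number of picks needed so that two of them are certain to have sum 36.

11

Group the elements by complementary pair {x, 36−x}: {14,22}, {15,21}, {16,20}, …, giving 4 two-element pairs, the single value 18 (it cannot pair with itself since the integers are distinct), and 5 integers whose partner 36−x falls outside [14,27].
Pigeonhole: treating each of those 10 groups as a pigeonhole, one can pick one integer per group — 10 integers — with no two summing to 36.
The 11th integer lands in an occupied pair, forcing a sum of 36.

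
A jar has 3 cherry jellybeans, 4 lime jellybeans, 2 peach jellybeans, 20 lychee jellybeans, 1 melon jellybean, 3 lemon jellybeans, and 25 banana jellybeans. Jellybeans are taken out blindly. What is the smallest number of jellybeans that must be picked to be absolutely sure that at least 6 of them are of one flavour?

The 7 flavours are the holes; the jellybeans drawn are the pigeons.
To avoid 6 of any one flavour, the worst case takes at most 5 of each flavour, or every jellybean of a flavour that has fewer than 5.
That gives 3 + 4 + 2 + 5 + 1 + 3 + 5 = 23 jellybeans with no flavour reaching 6.
The next jellybean forces some flavour to 6, so 23 + 1 = 24.

24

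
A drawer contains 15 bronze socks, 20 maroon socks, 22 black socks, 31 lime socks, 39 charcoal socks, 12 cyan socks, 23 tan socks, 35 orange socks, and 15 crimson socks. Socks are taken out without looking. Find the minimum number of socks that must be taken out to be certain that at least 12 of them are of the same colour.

100

The 9 colours are the holes; the socks drawn are the pigeons.
To avoid 12 of any one colour, the worst case takes at most 11 of each colour.
That gives 11 + 11 + 11 + 11 + 11 + 11 + 11 + 11 + 11 = 99 socks with no colour reaching 12.
The next sock forces some colour to 12, so 99 + 1 = 100.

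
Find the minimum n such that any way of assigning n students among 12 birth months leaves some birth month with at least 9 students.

97

With 96 students one could put exactly 8 in each of the 12 birth months, and no birth month would reach 9.
One more student must land in a birth month that already has 8, giving it 9.
So 12 × 8 + 1 = 97 students are required.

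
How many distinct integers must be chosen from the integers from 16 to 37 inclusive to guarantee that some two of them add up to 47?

Group the elements by complementary pair {x, 47−x}: {16,31}, {17,30}, {18,29}, …, giving 8 two-element pairs and 6 integers whose partner 47−x falls outside [16,37].
Treating each of those 14 groups as a pigeonhole, one can pick one integer per group — 14 integers — with no two summing to 47.
The 15th integer lands in an occupied pair, forcing a sum of 47.

15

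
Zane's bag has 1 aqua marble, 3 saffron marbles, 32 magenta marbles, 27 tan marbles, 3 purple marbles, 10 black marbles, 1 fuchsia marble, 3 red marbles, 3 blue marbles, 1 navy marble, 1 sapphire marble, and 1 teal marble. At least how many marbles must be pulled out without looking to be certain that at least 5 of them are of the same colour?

Put each drawn marble into a box by colour. The largest draw with every box below 5 takes min(count, 4) from each colour; colours with fewer than 4 contribute all they have.
Σ min(cᵢ, 4) = 1 + 3 + 4 + 4 + 3 + 4 + 1 + 3 + 3 + 1 + 1 + 1 = 29.
Draw number 29 + 1 = 30 must push one box to 5.

30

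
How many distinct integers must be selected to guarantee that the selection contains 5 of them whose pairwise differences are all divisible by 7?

Integers whose pairwise differences are multiples of 7 are exactly those sharing a remainder mod 7. By the pigeonhole principle, the 7 residue classes mod 7 are the pigeonholes.
With 28 integers one could put 4 in each residue class and have no class reach 5.
The 29th integer pushes some class to 5, so 7·4 + 1 = 29.

29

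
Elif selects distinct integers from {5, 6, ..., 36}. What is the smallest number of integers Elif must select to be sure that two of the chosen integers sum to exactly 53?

23

Two chosen integers sum to 53 exactly when both halves of some pair {x, 53−x} with 17 ≤ x ≤ 53−x ≤ 36 are chosen — 10 such pairs.
The remaining 12 elements (those with no distinct partner in range) can never complete a 53-sum, so the worst case takes all of them and one from each pair: 12 + 10 = 22.
The 23rd integer has to be the second member of some pair, so 22 + 1 = 23.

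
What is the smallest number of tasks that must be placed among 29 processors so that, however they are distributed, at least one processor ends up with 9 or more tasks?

233

With 232 tasks one could put exactly 8 in each of the 29 processors, and no processor would reach 9.
By the pigeonhole principle, one more task must land in a processor that already has 8, giving it 9.
So 29 × 8 + 1 = 233 tasks are required.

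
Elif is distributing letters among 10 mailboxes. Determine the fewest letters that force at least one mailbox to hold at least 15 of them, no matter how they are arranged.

With 140 letters one could put exactly 14 in each of the 10 mailboxes, and no mailbox would reach 15.
Pigeonhole: one more letter must land in a mailbox that already has 14, giving it 15.
So 10 × 14 + 1 = 141 letters are required.

141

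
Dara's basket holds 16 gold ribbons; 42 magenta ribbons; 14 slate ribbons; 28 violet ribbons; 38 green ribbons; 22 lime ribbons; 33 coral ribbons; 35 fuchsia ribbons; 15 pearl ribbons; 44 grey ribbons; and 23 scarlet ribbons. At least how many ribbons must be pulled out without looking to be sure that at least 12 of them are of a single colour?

122

By the pigeonhole principle, put each drawn ribbon into a box by colour. The largest draw with every box below 12 takes min(count, 11) from each colour.
Σ min(cᵢ, 11) = 11 + 11 + 11 + 11 + 11 + 11 + 11 + 11 + 11 + 11 + 11 = 121.
Draw number 121 + 1 = 122 must push one box to 12.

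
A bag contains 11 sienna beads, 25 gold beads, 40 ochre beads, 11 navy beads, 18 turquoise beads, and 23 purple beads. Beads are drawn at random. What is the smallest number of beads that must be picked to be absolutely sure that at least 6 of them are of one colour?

31

By pigeonhole, the 6 colours are the holes; the beads drawn are the pigeons.
To avoid 6 of any one colour, the worst case takes at most 5 of each colour.
That gives 5 + 5 + 5 + 5 + 5 + 5 = 30 beads with no colour reaching 6.
The next bead forces some colour to 6, so 30 + 1 = 31.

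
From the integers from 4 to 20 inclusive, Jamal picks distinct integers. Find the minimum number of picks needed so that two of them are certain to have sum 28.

12

Group the elements by complementary pair {x, 28−x}: {8,20}, {9,19}, {10,18}, …, giving 6 two-element pairs, the single value 14 (it cannot pair with itself since the integers are distinct), and 4 integers whose partner 28−x falls outside [4,20].
By the pigeonhole principle, treating each of those 11 groups as a pigeonhole, one can pick one integer per group — 11 integers — with no two summing to 28.
The 12th integer lands in an occupied pair, forcing a sum of 28.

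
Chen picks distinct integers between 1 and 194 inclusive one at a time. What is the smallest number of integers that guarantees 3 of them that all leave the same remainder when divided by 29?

By pigeonhole, the 29 residue classes mod 29 are the pigeonholes.
With 58 integers one could put 2 in each residue class and have no class reach 3.
The 59th integer pushes some class to 3, so 29·2 + 1 = 59.

59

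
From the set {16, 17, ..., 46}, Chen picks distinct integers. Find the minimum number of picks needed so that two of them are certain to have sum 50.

Group the elements by complementary pair {x, 50−x}: {16,34}, {17,33}, {18,32}, …, giving 9 two-element pairs, the single value 25 (it cannot pair with itself since the integers are distinct), and 12 integers whose partner 50−x falls outside [16,46].
Treating each of those 22 groups as a pigeonhole, one can pick one integer per group — 22 integers — with no two summing to 50.
The 23rd integer lands in an occupied pair, forcing a sum of 50.

23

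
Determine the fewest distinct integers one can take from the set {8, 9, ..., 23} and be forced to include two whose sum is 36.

A set avoiding the sum 36 can contain at most one of each pair {x, 36−x}, plus the 6 elements whose complement lies outside the range or equal to its own complement.
The integers 8, …, 18 (11 of them) are such a set: any two sum to at least 8+9 = 17 and at most 17+18 = 35 < 36.
Any 12th integer completes one of the 5 pairs, so 12 choices force a sum of 36.

12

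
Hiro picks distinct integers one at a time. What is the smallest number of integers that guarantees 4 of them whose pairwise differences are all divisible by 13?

40

Integers whose pairwise differences are multiples of 13 are exactly those sharing a remainder mod 13. The 13 residue classes mod 13 are the pigeonholes.
With 39 integers one could put 3 in each residue class and have no class reach 4.
The 40th integer pushes some class to 4, so 13·3 + 1 = 40.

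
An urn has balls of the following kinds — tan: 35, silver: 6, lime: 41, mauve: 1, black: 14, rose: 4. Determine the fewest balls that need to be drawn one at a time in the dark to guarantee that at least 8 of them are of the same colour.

Put each drawn ball into a box by colour. The largest draw with every box below 8 takes min(count, 7) from each colour; colours with fewer than 7 contribute all they have.
Σ min(cᵢ, 7) = 7 + 6 + 7 + 1 + 7 + 4 = 32.
Draw number 32 + 1 = 33 must push one box to 8.

33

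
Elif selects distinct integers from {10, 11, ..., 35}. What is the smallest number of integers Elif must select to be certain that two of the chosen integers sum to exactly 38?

Group the elements by complementary pair {x, 38−x}: {10,28}, {11,27}, {12,26}, …, giving 9 two-element pairs, the single value 19 (it cannot pair with itself since the integers are distinct), and 7 integers whose partner 38−x falls outside [10,35].
By the pigeonhole principle, treating each of those 17 groups as a pigeonhole, one can pick one integer per group — 17 integers — with no two summing to 38.
The 18th integer lands in an occupied pair, forcing a sum of 38.

18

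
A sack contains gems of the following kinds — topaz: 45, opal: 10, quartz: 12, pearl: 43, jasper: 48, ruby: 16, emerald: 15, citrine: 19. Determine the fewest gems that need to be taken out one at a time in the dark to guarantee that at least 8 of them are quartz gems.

In the worst case for collecting quartz gems, every non-quartz gem comes out first.
There are 45 + 10 + 43 + 48 + 16 + 15 + 19 = 196 non-quartz gems altogether.
After those, each further gem must be quartz, so 196 + 8 = 204 draws guarantee 8 quartz gems.

204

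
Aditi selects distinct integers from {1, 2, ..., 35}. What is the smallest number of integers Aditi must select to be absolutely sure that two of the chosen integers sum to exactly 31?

A set avoiding the sum 31 can contain at most one of each pair {x, 31−x}, plus the 5 elements whose complement lies outside the range.
The integers 16, …, 35 (20 of them) are such a set: any two sum to at least 16+17 = 33 > 31.
By pigeonhole, any 21st integer completes one of the 15 pairs, so 21 choices force a sum of 31.

21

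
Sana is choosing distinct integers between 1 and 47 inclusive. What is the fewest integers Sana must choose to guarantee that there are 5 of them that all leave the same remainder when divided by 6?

25

Pigeonhole: the 6 residue classes mod 6 are the pigeonholes.
With 24 integers one could put 4 in each residue class and have no class reach 5.
The 25th integer pushes some class to 5, so 6·4 + 1 = 25.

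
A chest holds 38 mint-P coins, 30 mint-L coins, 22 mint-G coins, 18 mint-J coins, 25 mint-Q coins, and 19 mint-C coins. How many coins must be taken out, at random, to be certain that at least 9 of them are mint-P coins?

In the worst case for collecting mint-P coins, every non-mint-P coin comes out first.
There are 30 + 22 + 18 + 25 + 19 = 114 non-mint-P coins altogether.
After those, each further coin must be mint-P, so 114 + 9 = 123 draws guarantee 9 mint-P coins.

123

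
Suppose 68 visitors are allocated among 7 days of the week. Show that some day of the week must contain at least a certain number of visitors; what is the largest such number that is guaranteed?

The 7 days of the week are the holes and the 68 visitors are the pigeons.
If every day of the week held at most 9 visitors, the total would be at most 7 × 9 = 63, which is less than 68.
So some day of the week holds at least ⌈68/7⌉ = 10 visitors.

10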